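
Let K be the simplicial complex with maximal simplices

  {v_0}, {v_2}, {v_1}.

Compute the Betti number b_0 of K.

b_0 = 3.

K has 3 vertices.
rank ∂_0 = 0, rank ∂_1 = 0 ⇒ b_0 = 3 − 0 − 0 = 3. So H_0 = Z^3.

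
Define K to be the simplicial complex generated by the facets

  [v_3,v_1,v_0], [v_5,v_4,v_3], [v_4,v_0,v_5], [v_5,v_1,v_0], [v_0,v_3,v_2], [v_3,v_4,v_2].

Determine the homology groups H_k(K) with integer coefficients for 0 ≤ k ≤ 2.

We work with the vertex ordering v_0 < v_1 < v_2 < v_3 < v_4 < v_5. The simplices of K, each written with vertices in increasing order, are:

  0-simplices (6): [v_0], [v_1], [v_2], [v_3], [v_4], [v_5]
  1-simplices (12): [v_0,v_1], [v_0,v_2], [v_0,v_3], [v_0,v_4], [v_0,v_5], [v_1,v_3], [v_1,v_5], [v_2,v_3], [v_2,v_4], [v_3,v_4], [v_3,v_5], [v_4,v_5]
  2-simplices (6): [v_0,v_1,v_3], [v_0,v_1,v_5], [v_0,v_2,v_3], [v_0,v_4,v_5], [v_2,v_3,v_4], [v_3,v_4,v_5]

giving chain groups C_0 ≅ Z^6, C_1 ≅ Z^12, C_2 ≅ Z^6.

The boundary map ∂_1: C_1 → C_0 maps an edge to its endpoints' difference, ∂[p,q] = q − p. For instance
  ∂[v_1,v_3] = [v_3] − [v_1].
This gives a 6×12 integer matrix of rank 5; reducing to Smith normal form yields diagonal entries (1,1,1,1,1).

Boundary ∂_2: C_2 → C_1 sends each 2-simplex [p,q,r] to [q,r] − [p,r] + [p,q]. For instance
  ∂[v_2,v_3,v_4] = [v_3,v_4] − [v_2,v_4] + [v_2,v_3],
  ∂[v_0,v_2,v_3] = [v_2,v_3] − [v_0,v_3] + [v_0,v_2].
The 12×6 boundary matrix has rank 6 and Smith normal form diag(1,1,1,1,1,1).

Computing H_k = (kernel of ∂_k) / (image of ∂_{k+1}):

  H_0: rank C_0 − rank ∂_1 = 6 − 5 = 1, and the invariant factors of ∂_1 are all 1, so H_0 = Z.
  H_1: rank ker ∂_1 − rank ∂_2 = (12 − 5) − 6 = 1, and the invariant factors of ∂_2 are all 1, so H_1 = Z.
  H_2: rank ker ∂_2 − rank ∂_3 = (6 − 6) − 0 = 0, and there is no ∂_3, so H_2 = 0.

H_0 ≅ Z,  H_1 ≅ Z,  H_2 = 0.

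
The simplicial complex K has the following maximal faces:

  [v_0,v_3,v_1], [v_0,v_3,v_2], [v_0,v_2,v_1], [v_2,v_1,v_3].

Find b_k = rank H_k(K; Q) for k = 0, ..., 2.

Take the total order v_0 < v_1 < v_2 < v_3 on the vertex set. Then K (dimension 2) consists of the simplices:

  0-simplices (4): [v_0], [v_1], [v_2], [v_3]
  1-simplices (6): [v_0,v_1], [v_0,v_2], [v_0,v_3], [v_1,v_2], [v_1,v_3], [v_2,v_3]
  2-simplices (4): [v_0,v_1,v_2], [v_0,v_1,v_3], [v_0,v_2,v_3], [v_1,v_2,v_3]

Hence C_0 ≅ Z^4, C_1 ≅ Z^6, C_2 ≅ Z^4.

Boundary ∂_1: C_1 → C_0 maps an edge to its endpoints' difference, ∂[p,q] = q − p.
As a 4×6 matrix over Z this has rank 3, with invariant factors (1,1,1).

∂_2: C_2 → C_1 sends each 2-simplex [p,q,r] to [q,r] − [p,r] + [p,q]. For instance
  ∂[v_1,v_2,v_3] = [v_2,v_3] − [v_1,v_3] + [v_1,v_2],
  ∂[v_0,v_2,v_3] = [v_2,v_3] − [v_0,v_3] + [v_0,v_2].
As a 6×4 matrix over Z this has rank 3, with invariant factors (1,1,1).

Now H_k = ker ∂_k / im ∂_{k+1}, so:

  H_0: rank C_0 − rank ∂_1 = 4 − 3 = 1, and the invariant factors of ∂_1 are all 1, so H_0 ≅ Z.
  H_1: rank ker ∂_1 − rank ∂_2 = (6 − 3) − 3 = 0, and the invariant factors of ∂_2 are all 1, so H_1 ≅ 0.
  H_2: rank ker ∂_2 − rank ∂_3 = (4 − 3) − 0 = 1, and there is no ∂_3, so H_2 ≅ Z.

As a check, the Euler characteristic is 4 − 6 + 4 = 2, which agrees with 1 − 0 + 1 = 2.

Hence the Betti numbers are b_0 = 1, b_1 = 0, b_2 = 1.

b_0 = 1, b_1 = 0, b_2 = 1.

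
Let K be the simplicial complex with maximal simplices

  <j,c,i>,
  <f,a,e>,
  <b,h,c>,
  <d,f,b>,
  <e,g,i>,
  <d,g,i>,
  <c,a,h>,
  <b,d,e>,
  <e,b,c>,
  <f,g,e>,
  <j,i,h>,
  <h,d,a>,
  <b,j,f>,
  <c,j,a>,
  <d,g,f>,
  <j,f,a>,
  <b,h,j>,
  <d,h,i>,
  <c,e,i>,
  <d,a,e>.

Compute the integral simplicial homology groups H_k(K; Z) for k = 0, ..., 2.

H_0 = Z,  H_1 = Z × Z/2,  H_2 = 0.

Take the total order a < b < c < d < e < f < g < h < i < j on the vertex set. Then K (dimension 2) consists of the simplices:

  0-simplices (10): a, b, c, d, e, f, g, h, i, j
  1-simplices (30): ac, ad, ae, af, ah, aj, bc, bd, be, bf, bh, bj, ce, ch, ci, cj, de, df, dg, dh, di, ef, eg, ei, fg, fj, gi, hi, hj, ij
  2-simplices (20): ach, acj, ade, adh, aef, afj, bce, bch, bde, bdf, bfj, bhj, cei, cij, dfg, dgi, dhi, efg, egi, hij

so the chain groups are C_0 ≅ Z^10, C_1 ≅ Z^30, C_2 ≅ Z^20.

∂_1: C_1 → C_0 sends each edge [p,q] (with p < q) to q − p. For instance
  ∂ce = e − c.
As a 10×30 matrix over Z this has rank 9, with invariant factors (1,1,1,1,1,1,1,1,1).

∂_2: C_2 → C_1 maps a triangle to the signed sum of its edges. For instance
  ∂bde = de − be + bd,
  ∂cei = ei − ci + ce.
The resulting 30×20 matrix has rank 20, and its Smith normal form has invariant factors (1,1,1,1,1,1,1,1,1,1,1,1,1,1,1,1,1,1,1,2).

Computing H_k = (kernel of ∂_k) / (image of ∂_{k+1}):

  H_0: rank C_0 − rank ∂_1 = 10 − 9 = 1, and the invariant factors of ∂_1 are all 1, so H_0 = Z.
  H_1: rank ker ∂_1 − rank ∂_2 = (30 − 9) − 20 = 1, and ∂_2 has invariant factor 2 > 1, so H_1 = Z × Z/2.
  H_2: rank ker ∂_2 − rank ∂_3 = (20 − 20) − 0 = 0, and there is no ∂_3, so H_2 = 0.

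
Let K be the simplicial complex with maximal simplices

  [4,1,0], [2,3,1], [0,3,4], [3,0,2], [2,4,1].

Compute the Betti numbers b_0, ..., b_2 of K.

b_0 = 1, b_1 = 1, b_2 = 0.

Take the total order 0 < 1 < 2 < 3 < 4 on the vertex set. Then K (dimension 2) consists of the simplices:

  0-simplices (5): [0], [1], [2], [3], [4]
  1-simplices (10): [0,1], [0,2], [0,3], [0,4], [1,2], [1,3], [1,4], [2,3], [2,4], [3,4]
  2-simplices (5): [0,1,4], [0,2,3], [0,3,4], [1,2,3], [1,2,4]

giving chain groups C_0 ≅ Z^5, C_1 ≅ Z^10, C_2 ≅ Z^5.

The boundary map ∂_1: C_1 → C_0 is given by ∂[p,q] = [q] − [p].
The resulting 5×10 matrix has rank 4, and its Smith normal form has invariant factors (1,1,1,1).

The boundary map ∂_2: C_2 → C_1 acts by ∂[p,q,r] = [q,r] − [p,r] + [p,q]. For instance
  ∂[1,2,4] = [2,4] − [1,4] + [1,2],
  ∂[0,3,4] = [3,4] − [0,4] + [0,3].
The resulting 10×5 matrix has rank 5, and its Smith normal form has invariant factors (1,1,1,1,1).

Now H_k = ker ∂_k / im ∂_{k+1}, so:

  H_0: rank C_0 − rank ∂_1 = 5 − 4 = 1, and the invariant factors of ∂_1 are all 1, so H_0 ≅ Z.
  H_1: rank ker ∂_1 − rank ∂_2 = (10 − 4) − 5 = 1, and the invariant factors of ∂_2 are all 1, so H_1 ≅ Z.
  H_2: rank ker ∂_2 − rank ∂_3 = (5 − 5) − 0 = 0, and there is no ∂_3, so H_2 ≅ 0.

(K is a triangulation of the Möbius band.)

Hence the Betti numbers are b_0 = 1, b_1 = 1, b_2 = 0.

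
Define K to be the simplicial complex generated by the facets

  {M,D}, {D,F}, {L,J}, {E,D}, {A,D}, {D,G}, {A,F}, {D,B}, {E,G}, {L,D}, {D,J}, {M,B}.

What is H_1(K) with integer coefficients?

H_1 = Z^4.

Order the vertices as A < B < D < E < F < G < J < L < M. Listing each simplex with vertices in this order, K has dimension 1 with simplices:

  0-simplices (9): A, B, D, E, F, G, J, L, M
  1-simplices (12): AD, AF, BD, BM, DE, DF, DG, DJ, DL, DM, EG, JL

so the chain groups are C_0 ≅ Z^9, C_1 ≅ Z^12.

∂_1: C_1 → C_0 sends each edge [p,q] (with p < q) to q − p.
This gives a 9×12 integer matrix of rank 8; reducing to Smith normal form yields diagonal entries (1,1,1,1,1,1,1,1).

Computing H_k = (kernel of ∂_k) / (image of ∂_{k+1}):

  H_1: rank ker ∂_1 − rank ∂_2 = (12 − 8) − 0 = 4, and there is no ∂_2, so H_1 ≅ Z^4.

(K is a triangulation of a wedge of 4 circles.)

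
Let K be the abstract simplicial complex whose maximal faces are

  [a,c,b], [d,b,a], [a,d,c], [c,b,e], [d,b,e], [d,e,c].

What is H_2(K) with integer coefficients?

H_2 = Z.

We work with the vertex ordering a < b < c < d < e. The simplices of K, each written with vertices in increasing order, are:

  0-simplices (5): a, b, c, d, e
  1-simplices (9): ab, ac, ad, bc, bd, be, cd, ce, de
  2-simplices (6): abc, abd, acd, bce, bde, cde

giving chain groups C_0 ≅ Z^5, C_1 ≅ Z^9, C_2 ≅ Z^6.

Boundary ∂_1: C_1 → C_0 sends each edge [p,q] (with p < q) to q − p. For instance
  ∂de = e − d.
As a 5×9 matrix over Z this has rank 4, with invariant factors (1,1,1,1).

Boundary ∂_2: C_2 → C_1 sends each 2-simplex [p,q,r] to [q,r] − [p,r] + [p,q]. For instance
  ∂acd = cd − ad + ac,
  ∂abd = bd − ad + ab.
The 9×6 boundary matrix has rank 5 and Smith normal form diag(1,1,1,1,1).

Now H_k = ker ∂_k / im ∂_{k+1}, so:

  H_2: rank ker ∂_2 − rank ∂_3 = (6 − 5) − 0 = 1, and there is no ∂_3, so H_2 ≅ Z.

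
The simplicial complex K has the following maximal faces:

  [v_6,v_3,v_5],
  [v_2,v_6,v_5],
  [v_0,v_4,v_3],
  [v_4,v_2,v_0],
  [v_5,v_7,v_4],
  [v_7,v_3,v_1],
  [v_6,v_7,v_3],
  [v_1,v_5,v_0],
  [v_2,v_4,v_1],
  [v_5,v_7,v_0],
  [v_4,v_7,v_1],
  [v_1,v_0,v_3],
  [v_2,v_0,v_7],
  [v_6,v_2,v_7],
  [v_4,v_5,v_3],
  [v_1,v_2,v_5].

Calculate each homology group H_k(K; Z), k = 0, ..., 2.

Order the vertices as v_0 < v_1 < v_2 < v_3 < v_4 < v_5 < v_6 < v_7. Listing each simplex with vertices in this order, K has dimension 2 with simplices:

  0-simplices (8): [v_0], [v_1], [v_2], [v_3], [v_4], [v_5], [v_6], [v_7]
  1-simplices (24): (24 of them)
  2-simplices (16): (16 of them)

giving chain groups C_0 ≅ Z^8, C_1 ≅ Z^24, C_2 ≅ Z^16.

The boundary map ∂_1: C_1 → C_0 maps an edge to its endpoints' difference, ∂[p,q] = q − p.
The resulting 8×24 matrix has rank 7, and its Smith normal form has invariant factors (1,1,1,1,1,1,1).

The boundary map ∂_2: C_2 → C_1 acts by ∂[p,q,r] = [q,r] − [p,r] + [p,q]. For instance
  ∂[v_0,v_3,v_4] = [v_3,v_4] − [v_0,v_4] + [v_0,v_3],
  ∂[v_4,v_5,v_7] = [v_5,v_7] − [v_4,v_7] + [v_4,v_5].
The resulting 24×16 matrix has rank 15, and its Smith normal form has invariant factors (1,1,1,1,1,1,1,1,1,1,1,1,1,1,1).

Computing H_k = (kernel of ∂_k) / (image of ∂_{k+1}):

  H_0: rank C_0 − rank ∂_1 = 8 − 7 = 1, and the invariant factors of ∂_1 are all 1, so H_0 ≅ Z.
  H_1: rank ker ∂_1 − rank ∂_2 = (24 − 7) − 15 = 2, and the invariant factors of ∂_2 are all 1, so H_1 ≅ Z^2.
  H_2: rank ker ∂_2 − rank ∂_3 = (16 − 15) − 0 = 1, and there is no ∂_3, so H_2 ≅ Z.

(K is a triangulation of the torus T^2.)

H_0 ≅ Z,  H_1 ≅ Z^2,  H_2 ≅ Z.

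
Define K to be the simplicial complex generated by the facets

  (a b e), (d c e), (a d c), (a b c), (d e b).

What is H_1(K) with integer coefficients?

We work with the vertex ordering a < b < c < d < e. The simplices of K, each written with vertices in increasing order, are:

  0-simplices (5): a, b, c, d, e
  1-simplices (10): ab, ac, ad, ae, bc, bd, be, cd, ce, de
  2-simplices (5): abc, abe, acd, bde, cde

so the chain groups are C_0 ≅ Z^5, C_1 ≅ Z^10, C_2 ≅ Z^5.

Boundary ∂_1: C_1 → C_0 is given by ∂[p,q] = [q] − [p].
This gives a 5×10 integer matrix of rank 4; reducing to Smith normal form yields diagonal entries (1,1,1,1).

∂_2: C_2 → C_1 acts by ∂[p,q,r] = [q,r] − [p,r] + [p,q]. For instance
  ∂cde = de − ce + cd,
  ∂abc = bc − ac + ab.
This gives a 10×5 integer matrix of rank 5; reducing to Smith normal form yields diagonal entries (1,1,1,1,1).

Computing H_k = (kernel of ∂_k) / (image of ∂_{k+1}):

  H_1: rank ker ∂_1 − rank ∂_2 = (10 − 4) − 5 = 1, and the invariant factors of ∂_2 are all 1, so H_1 ≅ Z.

(K is a triangulation of the Möbius band.)

H_1 ≅ Z.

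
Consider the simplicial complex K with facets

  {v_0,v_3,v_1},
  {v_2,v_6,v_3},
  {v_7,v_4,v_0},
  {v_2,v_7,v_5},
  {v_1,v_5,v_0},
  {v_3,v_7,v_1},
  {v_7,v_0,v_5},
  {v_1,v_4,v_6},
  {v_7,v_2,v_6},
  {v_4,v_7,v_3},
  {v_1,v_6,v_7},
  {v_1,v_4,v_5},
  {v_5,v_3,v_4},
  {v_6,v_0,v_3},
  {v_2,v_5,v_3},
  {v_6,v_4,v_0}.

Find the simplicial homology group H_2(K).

H_2 ≅ Z.

K has 8 vertices, 24 edges, 16 triangles.
rank ∂_2 = 15, rank ∂_3 = 0 ⇒ b_2 = 16 − 15 − 0 = 1. So H_2 ≅ Z.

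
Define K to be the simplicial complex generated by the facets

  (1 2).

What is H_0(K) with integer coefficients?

H_0 ≅ Z.

Order the vertices as 1 < 2. Listing each simplex with vertices in this order, K has dimension 1 with simplices:

  0-simplices (2): [1], [2]
  1-simplices (1): [1,2]

giving chain groups C_0 ≅ Z^2, C_1 ≅ Z^1.

The boundary map ∂_1: C_1 → C_0 is given by ∂[p,q] = [q] − [p].
The 2×1 boundary matrix has rank 1 and Smith normal form diag(1).

Reading off H_k = ker ∂_k / im ∂_{k+1}:

  H_0: rank C_0 − rank ∂_1 = 2 − 1 = 1, and the invariant factors of ∂_1 are all 1, so H_0 = Z.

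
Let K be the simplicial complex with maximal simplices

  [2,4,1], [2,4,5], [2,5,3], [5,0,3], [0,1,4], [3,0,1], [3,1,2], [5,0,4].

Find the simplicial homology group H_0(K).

Take the total order 0 < 1 < 2 < 3 < 4 < 5 on the vertex set. Then K (dimension 2) consists of the simplices:

  0-simplices (6): [0], [1], [2], [3], [4], [5]
  1-simplices (12): [0,1], [0,3], [0,4], [0,5], [1,2], [1,3], [1,4], [2,3], [2,4], [2,5], [3,5], [4,5]
  2-simplices (8): [0,1,3], [0,1,4], [0,3,5], [0,4,5], [1,2,3], [1,2,4], [2,3,5], [2,4,5]

giving chain groups C_0 ≅ Z^6, C_1 ≅ Z^12, C_2 ≅ Z^8.

The boundary map ∂_1: C_1 → C_0 sends each edge [p,q] (with p < q) to q − p. For instance
  ∂[0,1] = [1] − [0].
As a 6×12 matrix over Z this has rank 5, with invariant factors (1,1,1,1,1).

∂_2: C_2 → C_1 acts by ∂[p,q,r] = [q,r] − [p,r] + [p,q]. For instance
  ∂[0,3,5] = [3,5] − [0,5] + [0,3],
  ∂[1,2,3] = [2,3] − [1,3] + [1,2].
This gives a 12×8 integer matrix of rank 7; reducing to Smith normal form yields diagonal entries (1,1,1,1,1,1,1).

Now H_k = ker ∂_k / im ∂_{k+1}, so:

  H_0: rank C_0 − rank ∂_1 = 6 − 5 = 1, and the invariant factors of ∂_1 are all 1, so H_0 ≅ Z.

H_0 = Z.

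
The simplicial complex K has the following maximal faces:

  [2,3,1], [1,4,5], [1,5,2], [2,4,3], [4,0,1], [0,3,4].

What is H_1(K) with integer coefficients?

H_1 ≅ Z.

Take the total order 0 < 1 < 2 < 3 < 4 < 5 on the vertex set. Then K (dimension 2) consists of the simplices:

  0-simplices (6): [0], [1], [2], [3], [4], [5]
  1-simplices (12): [0,1], [0,3], [0,4], [1,2], [1,3], [1,4], [1,5], [2,3], [2,4], [2,5], [3,4], [4,5]
  2-simplices (6): [0,1,4], [0,3,4], [1,2,3], [1,2,5], [1,4,5], [2,3,4]

Hence C_0 ≅ Z^6, C_1 ≅ Z^12, C_2 ≅ Z^6.

Boundary ∂_1: C_1 → C_0 maps an edge to its endpoints' difference, ∂[p,q] = q − p.
This gives a 6×12 integer matrix of rank 5; reducing to Smith normal form yields diagonal entries (1,1,1,1,1).

∂_2: C_2 → C_1 sends each 2-simplex [p,q,r] to [q,r] − [p,r] + [p,q]. For instance
  ∂[1,4,5] = [4,5] − [1,5] + [1,4],
  ∂[0,3,4] = [3,4] − [0,4] + [0,3].
As a 12×6 matrix over Z this has rank 6, with invariant factors (1,1,1,1,1,1).

Computing H_k = (kernel of ∂_k) / (image of ∂_{k+1}):

  H_1: rank ker ∂_1 − rank ∂_2 = (12 − 5) − 6 = 1, and the invariant factors of ∂_2 are all 1, so H_1 ≅ Z.

(K is a triangulation of the cylinder S^1 x I.)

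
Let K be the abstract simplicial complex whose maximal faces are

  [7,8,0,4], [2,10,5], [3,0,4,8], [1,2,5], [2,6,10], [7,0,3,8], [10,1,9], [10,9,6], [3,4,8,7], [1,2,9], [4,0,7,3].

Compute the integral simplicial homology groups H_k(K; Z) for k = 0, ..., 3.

Order the vertices as 0 < 1 < 2 < 3 < 4 < 5 < 6 < 7 < 8 < 9 < 10. Listing each simplex with vertices in this order, K has dimension 3 with simplices:

  0-simplices (11): [0], [1], [2], [3], [4], [5], [6], [7], [8], [9], [10]
  1-simplices (22): [0,3], [0,4], [0,7], [0,8], [1,2], [1,5], [1,9], [1,10], [2,5], [2,6], [2,9], [2,10], [3,4], [3,7], [3,8], [4,7], [4,8], [5,10], [6,9], [6,10], [7,8], [9,10]
  2-simplices (16): [0,3,4], [0,3,7], [0,3,8], [0,4,7], [0,4,8], [0,7,8], [1,2,5], [1,2,9], [1,9,10], [2,5,10], [2,6,10], [3,4,7], [3,4,8], [3,7,8], [4,7,8], [6,9,10]
  3-simplices (5): [0,3,4,7], [0,3,4,8], [0,3,7,8], [0,4,7,8], [3,4,7,8]

so the chain groups are C_0 ≅ Z^11, C_1 ≅ Z^22, C_2 ≅ Z^16, C_3 ≅ Z^5.

∂_1: C_1 → C_0 sends each edge [p,q] (with p < q) to q − p.
The 11×22 boundary matrix has rank 9 and Smith normal form diag(1,1,1,1,1,1,1,1,1).

The boundary map ∂_2: C_2 → C_1 maps a triangle to the signed sum of its edges. For instance
  ∂[1,2,9] = [2,9] − [1,9] + [1,2],
  ∂[0,3,8] = [3,8] − [0,8] + [0,3].
As a 22×16 matrix over Z this has rank 12, with invariant factors (1,1,1,1,1,1,1,1,1,1,1,1).

The boundary map ∂_3: C_3 → C_2 sends each 3-simplex σ to the alternating sum Σ_i (−1)^i (σ with its i-th vertex removed). For instance
  ∂[3,4,7,8] = [4,7,8] − [3,7,8] + [3,4,8] − [3,4,7],
  ∂[0,3,7,8] = [3,7,8] − [0,7,8] + [0,3,8] − [0,3,7].
As a 16×5 matrix over Z this has rank 4, with invariant factors (1,1,1,1).

Reading off H_k = ker ∂_k / im ∂_{k+1}:

  H_0: rank C_0 − rank ∂_1 = 11 − 9 = 2, and the invariant factors of ∂_1 are all 1, so H_0 ≅ Z^2.
  H_1: rank ker ∂_1 − rank ∂_2 = (22 − 9) − 12 = 1, and the invariant factors of ∂_2 are all 1, so H_1 ≅ Z.
  H_2: rank ker ∂_2 − rank ∂_3 = (16 − 12) − 4 = 0, and the invariant factors of ∂_3 are all 1, so H_2 ≅ 0.
  H_3: rank ker ∂_3 − rank ∂_4 = (5 − 4) − 0 = 1, and there is no ∂_4, so H_3 ≅ Z.

As a check, the Euler characteristic is 11 − 22 + 16 − 5 = 0, which agrees with 2 − 1 + 0 − 1 = 0.

H_0 ≅ Z^2,  H_1 ≅ Z,  H_2 = 0,  H_3 ≅ Z.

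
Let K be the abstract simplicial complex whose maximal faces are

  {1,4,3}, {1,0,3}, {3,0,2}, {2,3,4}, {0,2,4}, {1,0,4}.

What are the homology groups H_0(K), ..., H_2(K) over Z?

H_0 = Z,  H_1 = 0,  H_2 = Z.

Order the vertices as 0 < 1 < 2 < 3 < 4. Listing each simplex with vertices in this order, K has dimension 2 with simplices:

  0-simplices (5): [0], [1], [2], [3], [4]
  1-simplices (9): [0,1], [0,2], [0,3], [0,4], [1,3], [1,4], [2,3], [2,4], [3,4]
  2-simplices (6): [0,1,3], [0,1,4], [0,2,3], [0,2,4], [1,3,4], [2,3,4]

giving chain groups C_0 ≅ Z^5, C_1 ≅ Z^9, C_2 ≅ Z^6.

The boundary map ∂_1: C_1 → C_0 is given by ∂[p,q] = [q] − [p]. For instance
  ∂[1,3] = [3] − [1].
As a 5×9 matrix over Z this has rank 4, with invariant factors (1,1,1,1).

Boundary ∂_2: C_2 → C_1 maps a triangle to the signed sum of its edges. For instance
  ∂[1,3,4] = [3,4] − [1,4] + [1,3],
  ∂[0,2,3] = [2,3] − [0,3] + [0,2].
As a 9×6 matrix over Z this has rank 5, with invariant factors (1,1,1,1,1).

Now H_k = ker ∂_k / im ∂_{k+1}, so:

  H_0: rank C_0 − rank ∂_1 = 5 − 4 = 1, and the invariant factors of ∂_1 are all 1, so H_0 = Z.
  H_1: rank ker ∂_1 − rank ∂_2 = (9 − 4) − 5 = 0, and the invariant factors of ∂_2 are all 1, so H_1 = 0.
  H_2: rank ker ∂_2 − rank ∂_3 = (6 − 5) − 0 = 1, and there is no ∂_3, so H_2 = Z.

As a check, the Euler characteristic is 5 − 9 + 6 = 2, which agrees with 1 − 0 + 1 = 2.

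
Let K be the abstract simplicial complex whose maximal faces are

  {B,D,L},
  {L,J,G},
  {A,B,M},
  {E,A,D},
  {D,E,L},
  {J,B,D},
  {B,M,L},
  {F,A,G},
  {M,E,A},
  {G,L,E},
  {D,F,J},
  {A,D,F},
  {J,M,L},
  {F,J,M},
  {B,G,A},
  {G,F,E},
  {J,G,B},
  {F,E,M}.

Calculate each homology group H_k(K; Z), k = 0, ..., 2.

Order the vertices as A < B < D < E < F < G < J < L < M. Listing each simplex with vertices in this order, K has dimension 2 with simplices:

  0-simplices (9): A, B, D, E, F, G, J, L, M
  1-simplices (27): AB, AD, AE, AF, AG, AM, BD, BG, BJ, BL, BM, DE, DF, DJ, DL, EF, EG, EL, EM, FG, FJ, FM, GJ, GL, JL, JM, LM
  2-simplices (18): ABG, ABM, ADE, ADF, AEM, AFG, BDJ, BDL, BGJ, BLM, DEL, DFJ, EFG, EFM, EGL, FJM, GJL, JLM

so the chain groups are C_0 ≅ Z^9, C_1 ≅ Z^27, C_2 ≅ Z^18.

The boundary map ∂_1: C_1 → C_0 maps an edge to its endpoints' difference, ∂[p,q] = q − p.
As a 9×27 matrix over Z this has rank 8, with invariant factors (1,1,1,1,1,1,1,1).

∂_2: C_2 → C_1 acts by ∂[p,q,r] = [q,r] − [p,r] + [p,q]. For instance
  ∂JLM = LM − JM + JL,
  ∂DEL = EL − DL + DE.
The 27×18 boundary matrix has rank 18 and Smith normal form diag(1,1,1,1,1,1,1,1,1,1,1,1,1,1,1,1,1,2).

Computing H_k = (kernel of ∂_k) / (image of ∂_{k+1}):

  H_0: rank C_0 − rank ∂_1 = 9 − 8 = 1, and the invariant factors of ∂_1 are all 1, so H_0 ≅ Z.
  H_1: rank ker ∂_1 − rank ∂_2 = (27 − 8) − 18 = 1, and ∂_2 has invariant factor 2 > 1, so H_1 ≅ Z ⊕ Z/2.
  H_2: rank ker ∂_2 − rank ∂_3 = (18 − 18) − 0 = 0, and there is no ∂_3, so H_2 ≅ 0.

As a check, the Euler characteristic is 9 − 27 + 18 = 0, which agrees with 1 − 1 + 0 = 0.

H_0 ≅ Z,  H_1 ≅ Z ⊕ Z/2,  H_2 = 0.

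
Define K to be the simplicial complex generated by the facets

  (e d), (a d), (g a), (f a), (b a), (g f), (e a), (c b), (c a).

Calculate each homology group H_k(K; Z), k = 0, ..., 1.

H_0 = Z,  H_1 = Z^3.

We work with the vertex ordering a < b < c < d < e < f < g. The simplices of K, each written with vertices in increasing order, are:

  0-simplices (7): a, b, c, d, e, f, g
  1-simplices (9): ab, ac, ad, ae, af, ag, bc, de, fg

giving chain groups C_0 ≅ Z^7, C_1 ≅ Z^9.

Boundary ∂_1: C_1 → C_0 sends each edge [p,q] (with p < q) to q − p. For instance
  ∂ag = g − a.
The 7×9 boundary matrix has rank 6 and Smith normal form diag(1,1,1,1,1,1).

Now H_k = ker ∂_k / im ∂_{k+1}, so:

  H_0: rank C_0 − rank ∂_1 = 7 − 6 = 1, and the invariant factors of ∂_1 are all 1, so H_0 = Z.
  H_1: rank ker ∂_1 − rank ∂_2 = (9 − 6) − 0 = 3, and there is no ∂_2, so H_1 = Z^3.

(K is a triangulation of a wedge of 3 circles.)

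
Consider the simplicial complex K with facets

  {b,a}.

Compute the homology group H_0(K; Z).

Take the total order a < b on the vertex set. Then K (dimension 1) consists of the simplices:

  0-simplices (2): a, b
  1-simplices (1): ab

Hence C_0 ≅ Z^2, C_1 ≅ Z^1.

∂_1: C_1 → C_0 maps an edge to its endpoints' difference, ∂[p,q] = q − p. For instance
  ∂ab = b − a.
The 2×1 boundary matrix has rank 1 and Smith normal form diag(1).

Reading off H_k = ker ∂_k / im ∂_{k+1}:

  H_0: rank C_0 − rank ∂_1 = 2 − 1 = 1, and the invariant factors of ∂_1 are all 1, so H_0 = Z.

(K is a triangulation of the 1-simplex.)

H_0 = Z.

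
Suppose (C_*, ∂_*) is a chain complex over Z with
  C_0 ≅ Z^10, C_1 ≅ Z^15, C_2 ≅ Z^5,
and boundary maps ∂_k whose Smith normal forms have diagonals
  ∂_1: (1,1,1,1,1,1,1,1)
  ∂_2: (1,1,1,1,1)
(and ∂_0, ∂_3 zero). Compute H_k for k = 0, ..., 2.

H_0: b_0 = 10 − 0 − 8 = 2; torsion from ∂_1 factors > 1: none. So H_0 = Z^2.
H_1: b_1 = 15 − 8 − 5 = 2; torsion from ∂_2 factors > 1: none. So H_1 = Z^2.
H_2: b_2 = 5 − 5 − 0 = 0; torsion from ∂_3 factors > 1: none. So H_2 = 0.

H_0 = Z^2,  H_1 = Z^2,  H_2 = 0.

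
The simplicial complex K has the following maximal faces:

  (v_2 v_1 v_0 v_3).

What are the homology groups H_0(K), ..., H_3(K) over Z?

H_0 ≅ Z,  H_1 = 0,  H_2 = 0,  H_3 = 0.

Order the vertices as v_0 < v_1 < v_2 < v_3. Listing each simplex with vertices in this order, K has dimension 3 with simplices:

  0-simplices (4): [v_0], [v_1], [v_2], [v_3]
  1-simplices (6): [v_0,v_1], [v_0,v_2], [v_0,v_3], [v_1,v_2], [v_1,v_3], [v_2,v_3]
  2-simplices (4): [v_0,v_1,v_2], [v_0,v_1,v_3], [v_0,v_2,v_3], [v_1,v_2,v_3]
  3-simplices (1): [v_0,v_1,v_2,v_3]

giving chain groups C_0 ≅ Z^4, C_1 ≅ Z^6, C_2 ≅ Z^4, C_3 ≅ Z^1.

The boundary map ∂_1: C_1 → C_0 is given by ∂[p,q] = [q] − [p]. For instance
  ∂[v_1,v_3] = [v_3] − [v_1].
The 4×6 boundary matrix has rank 3 and Smith normal form diag(1,1,1).

The boundary map ∂_2: C_2 → C_1 sends each 2-simplex [p,q,r] to [q,r] − [p,r] + [p,q]. For instance
  ∂[v_0,v_2,v_3] = [v_2,v_3] − [v_0,v_3] + [v_0,v_2],
  ∂[v_1,v_2,v_3] = [v_2,v_3] − [v_1,v_3] + [v_1,v_2].
The resulting 6×4 matrix has rank 3, and its Smith normal form has invariant factors (1,1,1).

∂_3: C_3 → C_2 sends each 3-simplex σ to the alternating sum Σ_i (−1)^i (σ with its i-th vertex removed). For instance
  ∂[v_0,v_1,v_2,v_3] = [v_1,v_2,v_3] − [v_0,v_2,v_3] + [v_0,v_1,v_3] − [v_0,v_1,v_2].
The 4×1 boundary matrix has rank 1 and Smith normal form diag(1).

Computing H_k = (kernel of ∂_k) / (image of ∂_{k+1}):

  H_0: rank C_0 − rank ∂_1 = 4 − 3 = 1, and the invariant factors of ∂_1 are all 1, so H_0 = Z.
  H_1: rank ker ∂_1 − rank ∂_2 = (6 − 3) − 3 = 0, and the invariant factors of ∂_2 are all 1, so H_1 = 0.
  H_2: rank ker ∂_2 − rank ∂_3 = (4 − 3) − 1 = 0, and the invariant factors of ∂_3 are all 1, so H_2 = 0.
  H_3: rank ker ∂_3 − rank ∂_4 = (1 − 1) − 0 = 0, and there is no ∂_4, so H_3 = 0.

As a check, the Euler characteristic is 4 − 6 + 4 − 1 = 1, which agrees with 1 − 0 + 0 − 0 = 1.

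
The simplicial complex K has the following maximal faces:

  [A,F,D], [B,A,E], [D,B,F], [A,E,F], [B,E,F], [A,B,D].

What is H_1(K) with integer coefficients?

H_1 = 0.

Fix the vertex order A < B < D < E < F and write every simplex with vertices in increasing order. Then dim K = 2 and the simplices of K are:

  0-simplices (5): A, B, D, E, F
  1-simplices (9): AB, AD, AE, AF, BD, BE, BF, DF, EF
  2-simplices (6): ABD, ABE, ADF, AEF, BDF, BEF

Hence C_0 ≅ Z^5, C_1 ≅ Z^9, C_2 ≅ Z^6.

Boundary ∂_1: C_1 → C_0 sends each edge [p,q] (with p < q) to q − p.
The 5×9 boundary matrix has rank 4 and Smith normal form diag(1,1,1,1).

The boundary map ∂_2: C_2 → C_1 maps a triangle to the signed sum of its edges. For instance
  ∂AEF = EF − AF + AE,
  ∂ABD = BD − AD + AB.
This gives a 9×6 integer matrix of rank 5; reducing to Smith normal form yields diagonal entries (1,1,1,1,1).

Reading off H_k = ker ∂_k / im ∂_{k+1}:

  H_1: rank ker ∂_1 − rank ∂_2 = (9 − 4) − 5 = 0, and the invariant factors of ∂_2 are all 1, so H_1 ≅ 0.

(K is a triangulation of the 2-sphere S^2.)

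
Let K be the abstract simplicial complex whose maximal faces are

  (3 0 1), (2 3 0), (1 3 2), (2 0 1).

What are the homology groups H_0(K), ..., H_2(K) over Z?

H_0 ≅ Z,  H_1 = 0,  H_2 ≅ Z.

Fix the vertex order 0 < 1 < 2 < 3 and write every simplex with vertices in increasing order. Then dim K = 2 and the simplices of K are:

  0-simplices (4): [0], [1], [2], [3]
  1-simplices (6): [0,1], [0,2], [0,3], [1,2], [1,3], [2,3]
  2-simplices (4): [0,1,2], [0,1,3], [0,2,3], [1,2,3]

giving chain groups C_0 ≅ Z^4, C_1 ≅ Z^6, C_2 ≅ Z^4.

Boundary ∂_1: C_1 → C_0 sends each edge [p,q] (with p < q) to q − p. For instance
  ∂[0,2] = [2] − [0].
This gives a 4×6 integer matrix of rank 3; reducing to Smith normal form yields diagonal entries (1,1,1).

∂_2: C_2 → C_1 acts by ∂[p,q,r] = [q,r] − [p,r] + [p,q]. For instance
  ∂[1,2,3] = [2,3] − [1,3] + [1,2],
  ∂[0,1,3] = [1,3] − [0,3] + [0,1].
The resulting 6×4 matrix has rank 3, and its Smith normal form has invariant factors (1,1,1).

Computing H_k = (kernel of ∂_k) / (image of ∂_{k+1}):

  H_0: rank C_0 − rank ∂_1 = 4 − 3 = 1, and the invariant factors of ∂_1 are all 1, so H_0 = Z.
  H_1: rank ker ∂_1 − rank ∂_2 = (6 − 3) − 3 = 0, and the invariant factors of ∂_2 are all 1, so H_1 = 0.
  H_2: rank ker ∂_2 − rank ∂_3 = (4 − 3) − 0 = 1, and there is no ∂_3, so H_2 = Z.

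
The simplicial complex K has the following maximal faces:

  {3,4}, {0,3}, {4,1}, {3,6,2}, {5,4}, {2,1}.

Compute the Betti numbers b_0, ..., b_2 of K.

b_0 = 1, b_1 = 1, b_2 = 0.

K has 7 vertices, 8 edges, 1 triangle.
rank ∂_0 = 0, rank ∂_1 = 6 ⇒ b_0 = 7 − 0 − 6 = 1; all invariant factors of ∂_1 are 1 so no torsion. So H_0 = Z.
rank ∂_1 = 6, rank ∂_2 = 1 ⇒ b_1 = 8 − 6 − 1 = 1; all invariant factors of ∂_2 are 1 so no torsion. So H_1 = Z.
rank ∂_2 = 1, rank ∂_3 = 0 ⇒ b_2 = 1 − 1 − 0 = 0. So H_2 = 0.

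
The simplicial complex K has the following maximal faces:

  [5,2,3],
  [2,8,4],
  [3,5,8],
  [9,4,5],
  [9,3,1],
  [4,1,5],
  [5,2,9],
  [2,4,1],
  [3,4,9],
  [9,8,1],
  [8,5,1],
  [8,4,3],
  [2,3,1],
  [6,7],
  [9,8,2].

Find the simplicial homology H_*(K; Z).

We work with the vertex ordering 1 < 2 < 3 < 4 < 5 < 6 < 7 < 8 < 9. The simplices of K, each written with vertices in increasing order, are:

  0-simplices (9): [1], [2], [3], [4], [5], [6], [7], [8], [9]
  1-simplices (22): [1,2], [1,3], [1,4], [1,5], [1,8], [1,9], [2,3], [2,4], [2,5], [2,8], [2,9], [3,4], [3,5], [3,8], [3,9], [4,5], [4,8], [4,9], [5,8], [5,9], [6,7], [8,9]
  2-simplices (14): [1,2,3], [1,2,4], [1,3,9], [1,4,5], [1,5,8], [1,8,9], [2,3,5], [2,4,8], [2,5,9], [2,8,9], [3,4,8], [3,4,9], [3,5,8], [4,5,9]

so the chain groups are C_0 ≅ Z^9, C_1 ≅ Z^22, C_2 ≅ Z^14.

The boundary map ∂_1: C_1 → C_0 is given by ∂[p,q] = [q] − [p]. For instance
  ∂[5,8] = [8] − [5].
As a 9×22 matrix over Z this has rank 7, with invariant factors (1,1,1,1,1,1,1).

∂_2: C_2 → C_1 acts by ∂[p,q,r] = [q,r] − [p,r] + [p,q]. For instance
  ∂[1,5,8] = [5,8] − [1,8] + [1,5],
  ∂[3,5,8] = [5,8] − [3,8] + [3,5].
As a 22×14 matrix over Z this has rank 13, with invariant factors (1,1,1,1,1,1,1,1,1,1,1,1,1).

Computing H_k = (kernel of ∂_k) / (image of ∂_{k+1}):

  H_0: rank C_0 − rank ∂_1 = 9 − 7 = 2, and the invariant factors of ∂_1 are all 1, so H_0 ≅ Z^2.
  H_1: rank ker ∂_1 − rank ∂_2 = (22 − 7) − 13 = 2, and the invariant factors of ∂_2 are all 1, so H_1 ≅ Z^2.
  H_2: rank ker ∂_2 − rank ∂_3 = (14 − 13) − 0 = 1, and there is no ∂_3, so H_2 ≅ Z.

H_0 ≅ Z^2,  H_1 ≅ Z^2,  H_2 ≅ Z.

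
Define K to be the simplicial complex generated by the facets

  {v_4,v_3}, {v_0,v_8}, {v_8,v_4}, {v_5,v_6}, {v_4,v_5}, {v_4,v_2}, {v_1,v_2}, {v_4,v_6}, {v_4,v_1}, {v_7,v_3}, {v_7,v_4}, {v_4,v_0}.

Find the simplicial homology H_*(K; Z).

We work with the vertex ordering v_0 < v_1 < v_2 < v_3 < v_4 < v_5 < v_6 < v_7 < v_8. The simplices of K, each written with vertices in increasing order, are:

  0-simplices (9): [v_0], [v_1], [v_2], [v_3], [v_4], [v_5], [v_6], [v_7], [v_8]
  1-simplices (12): [v_0,v_4], [v_0,v_8], [v_1,v_2], [v_1,v_4], [v_2,v_4], [v_3,v_4], [v_3,v_7], [v_4,v_5], [v_4,v_6], [v_4,v_7], [v_4,v_8], [v_5,v_6]

so the chain groups are C_0 ≅ Z^9, C_1 ≅ Z^12.

∂_1: C_1 → C_0 maps an edge to its endpoints' difference, ∂[p,q] = q − p. For instance
  ∂[v_3,v_4] = [v_4] − [v_3].
The 9×12 boundary matrix has rank 8 and Smith normal form diag(1,1,1,1,1,1,1,1).

From H_k ≅ ker(∂_k) / im(∂_{k+1}) we obtain:

  H_0: rank C_0 − rank ∂_1 = 9 − 8 = 1, and the invariant factors of ∂_1 are all 1, so H_0 ≅ Z.
  H_1: rank ker ∂_1 − rank ∂_2 = (12 − 8) − 0 = 4, and there is no ∂_2, so H_1 ≅ Z^4.

(K is a triangulation of a wedge of 4 circles.)

H_0 ≅ Z,  H_1 ≅ Z^4.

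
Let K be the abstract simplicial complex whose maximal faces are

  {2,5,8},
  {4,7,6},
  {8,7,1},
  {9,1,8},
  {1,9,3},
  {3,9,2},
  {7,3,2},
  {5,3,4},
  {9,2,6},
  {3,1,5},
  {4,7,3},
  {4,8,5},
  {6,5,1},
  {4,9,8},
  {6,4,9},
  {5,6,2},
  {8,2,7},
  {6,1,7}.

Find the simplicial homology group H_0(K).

Take the total order 1 < 2 < 3 < 4 < 5 < 6 < 7 < 8 < 9 on the vertex set. Then K (dimension 2) consists of the simplices:

  0-simplices (9): [1], [2], [3], [4], [5], [6], [7], [8], [9]
  1-simplices (27): (27 of them)
  2-simplices (18): [1,3,5], [1,3,9], [1,5,6], [1,6,7], [1,7,8], [1,8,9], [2,3,7], [2,3,9], [2,5,6], [2,5,8], [2,6,9], [2,7,8], [3,4,5], [3,4,7], [4,5,8], [4,6,7], [4,6,9], [4,8,9]

Hence C_0 ≅ Z^9, C_1 ≅ Z^27, C_2 ≅ Z^18.

∂_1: C_1 → C_0 sends each edge [p,q] (with p < q) to q − p.
This gives a 9×27 integer matrix of rank 8; reducing to Smith normal form yields diagonal entries (1,1,1,1,1,1,1,1).

∂_2: C_2 → C_1 maps a triangle to the signed sum of its edges. For instance
  ∂[1,3,5] = [3,5] − [1,5] + [1,3],
  ∂[2,3,9] = [3,9] − [2,9] + [2,3].
The 27×18 boundary matrix has rank 17 and Smith normal form diag(1,1,1,1,1,1,1,1,1,1,1,1,1,1,1,1,1).

Reading off H_k = ker ∂_k / im ∂_{k+1}:

  H_0: rank C_0 − rank ∂_1 = 9 − 8 = 1, and the invariant factors of ∂_1 are all 1, so H_0 ≅ Z.

H_0 ≅ Z.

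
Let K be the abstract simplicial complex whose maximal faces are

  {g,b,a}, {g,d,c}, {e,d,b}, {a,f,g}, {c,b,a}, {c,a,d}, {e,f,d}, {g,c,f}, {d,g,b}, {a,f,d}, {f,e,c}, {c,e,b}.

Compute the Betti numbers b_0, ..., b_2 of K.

Order the vertices as a < b < c < d < e < f < g. Listing each simplex with vertices in this order, K has dimension 2 with simplices:

  0-simplices (7): a, b, c, d, e, f, g
  1-simplices (18): ab, ac, ad, af, ag, bc, bd, be, bg, cd, ce, cf, cg, de, df, dg, ef, fg
  2-simplices (12): abc, abg, acd, adf, afg, bce, bde, bdg, cdg, cef, cfg, def

so the chain groups are C_0 ≅ Z^7, C_1 ≅ Z^18, C_2 ≅ Z^12.

∂_1: C_1 → C_0 is given by ∂[p,q] = [q] − [p]. For instance
  ∂ef = f − e.
The 7×18 boundary matrix has rank 6 and Smith normal form diag(1,1,1,1,1,1).

The boundary map ∂_2: C_2 → C_1 sends each 2-simplex [p,q,r] to [q,r] − [p,r] + [p,q]. For instance
  ∂abc = bc − ac + ab,
  ∂def = ef − df + de.
The 18×12 boundary matrix has rank 12 and Smith normal form diag(1,1,1,1,1,1,1,1,1,1,1,2).

Computing H_k = (kernel of ∂_k) / (image of ∂_{k+1}):

  H_0: rank C_0 − rank ∂_1 = 7 − 6 = 1, and the invariant factors of ∂_1 are all 1, so H_0 ≅ Z.
  H_1: rank ker ∂_1 − rank ∂_2 = (18 − 6) − 12 = 0, and ∂_2 has invariant factor 2 > 1, so H_1 ≅ Z/2Z.
  H_2: rank ker ∂_2 − rank ∂_3 = (12 − 12) − 0 = 0, and there is no ∂_3, so H_2 ≅ 0.

(K is a triangulation of the real projective plane RP^2.)

Hence the Betti numbers are b_0 = 1, b_1 = 0, b_2 = 0.

b_0 = 1, b_1 = 0, b_2 = 0.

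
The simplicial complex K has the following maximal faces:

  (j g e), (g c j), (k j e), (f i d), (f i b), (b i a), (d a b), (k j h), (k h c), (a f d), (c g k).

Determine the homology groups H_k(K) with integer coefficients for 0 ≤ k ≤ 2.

Order the vertices as a < b < c < d < e < f < g < h < i < j < k. Listing each simplex with vertices in this order, K has dimension 2 with simplices:

  0-simplices (11): a, b, c, d, e, f, g, h, i, j, k
  1-simplices (22): ab, ad, af, ai, bd, bf, bi, cg, ch, cj, ck, df, di, eg, ej, ek, fi, gj, gk, hj, hk, jk
  2-simplices (11): abd, abi, adf, bfi, cgj, cgk, chk, dfi, egj, ejk, hjk

so the chain groups are C_0 ≅ Z^11, C_1 ≅ Z^22, C_2 ≅ Z^11.

∂_1: C_1 → C_0 is given by ∂[p,q] = [q] − [p]. For instance
  ∂eg = g − e.
The resulting 11×22 matrix has rank 9, and its Smith normal form has invariant factors (1,1,1,1,1,1,1,1,1).

Boundary ∂_2: C_2 → C_1 acts by ∂[p,q,r] = [q,r] − [p,r] + [p,q]. For instance
  ∂cgk = gk − ck + cg,
  ∂dfi = fi − di + df.
As a 22×11 matrix over Z this has rank 11, with invariant factors (1,1,1,1,1,1,1,1,1,1,1).

Now H_k = ker ∂_k / im ∂_{k+1}, so:

  H_0: rank C_0 − rank ∂_1 = 11 − 9 = 2, and the invariant factors of ∂_1 are all 1, so H_0 = Z^2.
  H_1: rank ker ∂_1 − rank ∂_2 = (22 − 9) − 11 = 2, and the invariant factors of ∂_2 are all 1, so H_1 = Z^2.
  H_2: rank ker ∂_2 − rank ∂_3 = (11 − 11) − 0 = 0, and there is no ∂_3, so H_2 = 0.

As a check, the Euler characteristic is 11 − 22 + 11 = 0, which agrees with 2 − 2 + 0 = 0.

H_0 = Z^2,  H_1 = Z^2,  H_2 = 0.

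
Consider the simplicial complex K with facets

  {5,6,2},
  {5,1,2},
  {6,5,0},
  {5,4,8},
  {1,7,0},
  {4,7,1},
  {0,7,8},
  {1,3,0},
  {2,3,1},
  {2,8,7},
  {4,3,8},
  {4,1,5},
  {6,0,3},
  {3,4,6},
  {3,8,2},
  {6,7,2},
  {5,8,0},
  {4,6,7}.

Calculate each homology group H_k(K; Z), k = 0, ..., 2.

K has 9 vertices, 27 edges, 18 triangles.
rank ∂_0 = 0, rank ∂_1 = 8 ⇒ b_0 = 9 − 0 − 8 = 1; all invariant factors of ∂_1 are 1 so no torsion. So H_0 ≅ Z.
rank ∂_1 = 8, rank ∂_2 = 17 ⇒ b_1 = 27 − 8 − 17 = 2; all invariant factors of ∂_2 are 1 so no torsion. So H_1 ≅ Z^2.
rank ∂_2 = 17, rank ∂_3 = 0 ⇒ b_2 = 18 − 17 − 0 = 1. So H_2 ≅ Z.

H_0 ≅ Z,  H_1 ≅ Z^2,  H_2 ≅ Z.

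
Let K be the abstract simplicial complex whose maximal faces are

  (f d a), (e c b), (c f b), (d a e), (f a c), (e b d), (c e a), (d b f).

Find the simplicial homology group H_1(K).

H_1 ≅ 0.

We work with the vertex ordering a < b < c < d < e < f. The simplices of K, each written with vertices in increasing order, are:

  0-simplices (6): a, b, c, d, e, f
  1-simplices (12): ac, ad, ae, af, bc, bd, be, bf, ce, cf, de, df
  2-simplices (8): ace, acf, ade, adf, bce, bcf, bde, bdf

Hence C_0 ≅ Z^6, C_1 ≅ Z^12, C_2 ≅ Z^8.

Boundary ∂_1: C_1 → C_0 sends each edge [p,q] (with p < q) to q − p. For instance
  ∂bc = c − b.
As a 6×12 matrix over Z this has rank 5, with invariant factors (1,1,1,1,1).

∂_2: C_2 → C_1 sends each 2-simplex [p,q,r] to [q,r] − [p,r] + [p,q]. For instance
  ∂bde = de − be + bd,
  ∂ade = de − ae + ad.
The resulting 12×8 matrix has rank 7, and its Smith normal form has invariant factors (1,1,1,1,1,1,1).

Computing H_k = (kernel of ∂_k) / (image of ∂_{k+1}):

  H_1: rank ker ∂_1 − rank ∂_2 = (12 − 5) − 7 = 0, and the invariant factors of ∂_2 are all 1, so H_1 = 0.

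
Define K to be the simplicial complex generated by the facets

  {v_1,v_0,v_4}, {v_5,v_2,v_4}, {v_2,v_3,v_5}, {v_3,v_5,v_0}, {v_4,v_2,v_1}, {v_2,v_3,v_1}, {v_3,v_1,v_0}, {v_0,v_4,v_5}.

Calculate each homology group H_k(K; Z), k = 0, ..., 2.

H_0 = Z,  H_1 = 0,  H_2 = Z.

Take the total order v_0 < v_1 < v_2 < v_3 < v_4 < v_5 on the vertex set. Then K (dimension 2) consists of the simplices:

  0-simplices (6): [v_0], [v_1], [v_2], [v_3], [v_4], [v_5]
  1-simplices (12): [v_0,v_1], [v_0,v_3], [v_0,v_4], [v_0,v_5], [v_1,v_2], [v_1,v_3], [v_1,v_4], [v_2,v_3], [v_2,v_4], [v_2,v_5], [v_3,v_5], [v_4,v_5]
  2-simplices (8): [v_0,v_1,v_3], [v_0,v_1,v_4], [v_0,v_3,v_5], [v_0,v_4,v_5], [v_1,v_2,v_3], [v_1,v_2,v_4], [v_2,v_3,v_5], [v_2,v_4,v_5]

giving chain groups C_0 ≅ Z^6, C_1 ≅ Z^12, C_2 ≅ Z^8.

Boundary ∂_1: C_1 → C_0 sends each edge [p,q] (with p < q) to q − p. For instance
  ∂[v_0,v_4] = [v_4] − [v_0].
The 6×12 boundary matrix has rank 5 and Smith normal form diag(1,1,1,1,1).

Boundary ∂_2: C_2 → C_1 maps a triangle to the signed sum of its edges. For instance
  ∂[v_1,v_2,v_3] = [v_2,v_3] − [v_1,v_3] + [v_1,v_2],
  ∂[v_0,v_4,v_5] = [v_4,v_5] − [v_0,v_5] + [v_0,v_4].
As a 12×8 matrix over Z this has rank 7, with invariant factors (1,1,1,1,1,1,1).

Now H_k = ker ∂_k / im ∂_{k+1}, so:

  H_0: rank C_0 − rank ∂_1 = 6 − 5 = 1, and the invariant factors of ∂_1 are all 1, so H_0 = Z.
  H_1: rank ker ∂_1 − rank ∂_2 = (12 − 5) − 7 = 0, and the invariant factors of ∂_2 are all 1, so H_1 = 0.
  H_2: rank ker ∂_2 − rank ∂_3 = (8 − 7) − 0 = 1, and there is no ∂_3, so H_2 = Z.

As a check, the Euler characteristic is 6 − 12 + 8 = 2, which agrees with 1 − 0 + 1 = 2.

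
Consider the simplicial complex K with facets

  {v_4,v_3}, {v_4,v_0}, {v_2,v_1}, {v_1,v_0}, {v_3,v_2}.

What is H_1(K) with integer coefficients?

H_1 = Z.

Order the vertices as v_0 < v_1 < v_2 < v_3 < v_4. Listing each simplex with vertices in this order, K has dimension 1 with simplices:

  0-simplices (5): [v_0], [v_1], [v_2], [v_3], [v_4]
  1-simplices (5): [v_0,v_1], [v_0,v_4], [v_1,v_2], [v_2,v_3], [v_3,v_4]

Hence C_0 ≅ Z^5, C_1 ≅ Z^5.

∂_1: C_1 → C_0 maps an edge to its endpoints' difference, ∂[p,q] = q − p. For instance
  ∂[v_2,v_3] = [v_3] − [v_2].
This gives a 5×5 integer matrix of rank 4; reducing to Smith normal form yields diagonal entries (1,1,1,1).

Computing H_k = (kernel of ∂_k) / (image of ∂_{k+1}):

  H_1: rank ker ∂_1 − rank ∂_2 = (5 − 4) − 0 = 1, and there is no ∂_2, so H_1 = Z.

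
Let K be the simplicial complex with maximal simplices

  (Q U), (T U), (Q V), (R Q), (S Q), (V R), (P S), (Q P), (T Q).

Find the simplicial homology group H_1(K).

H_1 ≅ Z^3.

We work with the vertex ordering P < Q < R < S < T < U < V. The simplices of K, each written with vertices in increasing order, are:

  0-simplices (7): P, Q, R, S, T, U, V
  1-simplices (9): PQ, PS, QR, QS, QT, QU, QV, RV, TU

Hence C_0 ≅ Z^7, C_1 ≅ Z^9.

∂_1: C_1 → C_0 is given by ∂[p,q] = [q] − [p]. For instance
  ∂QU = U − Q.
The 7×9 boundary matrix has rank 6 and Smith normal form diag(1,1,1,1,1,1).

Now H_k = ker ∂_k / im ∂_{k+1}, so:

  H_1: rank ker ∂_1 − rank ∂_2 = (9 − 6) − 0 = 3, and there is no ∂_2, so H_1 ≅ Z^3.

(K is a triangulation of a wedge of 3 circles.)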